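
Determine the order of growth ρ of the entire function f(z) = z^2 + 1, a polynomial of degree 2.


|f(z)| ≤ Σ|c_k|·r^k = O(r^2) as r → ∞. Polynomial growth is O(e^{r^ε}) for every ε > 0 (since r^2/e^{r^ε} → 0), so ρ ≤ ε for all ε > 0, i.e. ρ = 0. Every nonconstant polynomial has order 0.
Therefore ρ = 0.

Order ρ = 0.


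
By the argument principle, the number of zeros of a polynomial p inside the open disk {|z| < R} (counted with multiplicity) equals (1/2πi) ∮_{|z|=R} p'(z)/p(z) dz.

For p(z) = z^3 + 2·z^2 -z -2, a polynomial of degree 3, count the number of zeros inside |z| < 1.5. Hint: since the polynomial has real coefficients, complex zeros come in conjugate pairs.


The zeros of p are: -2, -1, 1.
Their magnitudes are: 2, 1, 1.
Zeros with |z| < R = 1.5: -1, 1.
Count = 2.
By the argument principle, (1/2πi) ∮_{|z|=R} p'(z)/p(z) dz equals exactly this count.

Number of zeros inside |z| < 1.5: 2.


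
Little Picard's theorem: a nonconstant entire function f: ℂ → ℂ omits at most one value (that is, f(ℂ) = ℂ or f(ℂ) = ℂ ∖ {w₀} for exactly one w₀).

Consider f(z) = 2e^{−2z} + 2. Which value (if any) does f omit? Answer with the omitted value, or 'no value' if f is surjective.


Little Picard bounds the complement of f(ℂ) to at most one point.
e^{−2z} is never zero on ℂ, so 2·e^{−2z} takes every value in ℂ ∖ {0}. Adding 2 shifts the range to ℂ ∖ {2}. Thus f omits exactly the value 2.

Omitted value: 2.


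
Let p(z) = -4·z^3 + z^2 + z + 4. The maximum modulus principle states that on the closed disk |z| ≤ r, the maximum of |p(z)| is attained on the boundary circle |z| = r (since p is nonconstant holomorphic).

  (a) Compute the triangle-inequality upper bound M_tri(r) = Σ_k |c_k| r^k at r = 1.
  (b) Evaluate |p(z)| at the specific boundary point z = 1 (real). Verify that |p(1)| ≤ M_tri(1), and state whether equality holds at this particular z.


Coefficients: c_0 = 4, c_1 = 1, c_2 = 1, c_3 = -4. Radius r = 1.
Part (a). Triangle bound: M_tri(r) = Σ_k |c_k| r^k
  = |4|·1^0 + |1|·1^1 + |1|·1^2 + |-4|·1^3
  = 4 + 1 + 1 + 4 = 10.
This bounds M(r) := max_{|z|=r} |p(z)| from above; equality holds iff all terms c_k z^k can be made to align in phase at a single z on |z|=r.
Part (b). At z = 1 (real, on the circle |z| = r):
  p(1) = (4)·1^0 + (1)·1^1 + (1)·1^2 + (-4)·1^3 = 2.
  |p(1)| = 2.
Check: |p(1)| = 2 ≤ 10 = M_tri(1). ✓ Equality does not hold at z = 1 (the coefficients have mixed signs, so the terms do not all align in phase there).

M_tri(1) = 10; |p(1)| = 2; equality at z=1: no.


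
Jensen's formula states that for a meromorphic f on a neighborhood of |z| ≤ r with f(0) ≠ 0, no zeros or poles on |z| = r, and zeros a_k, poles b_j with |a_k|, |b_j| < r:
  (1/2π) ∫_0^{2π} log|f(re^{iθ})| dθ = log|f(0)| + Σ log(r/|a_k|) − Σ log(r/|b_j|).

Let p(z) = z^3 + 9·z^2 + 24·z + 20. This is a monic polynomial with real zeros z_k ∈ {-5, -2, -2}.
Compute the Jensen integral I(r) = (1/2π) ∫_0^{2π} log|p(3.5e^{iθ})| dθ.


Zeros: -5, -2, -2; r = 3.5.
Inside |z| < r: -2, -2. Outside (|z| ≥ r): -5.
p(0) = 20, so log|p(0)| = log(20) = 2.9957.
Apply Jensen: I(r) = log|p(0)| + Σ_k log(r/|z_k|), summed over zeros inside |z| < r.
  log(r/|z_k|) for z_k = -2: log(3.5/2) = 0.5596
  log(r/|z_k|) for z_k = -2: log(3.5/2) = 0.5596
  Outside zeros (-5) contribute nothing to the Jensen sum.
Sum over inside zeros: 1.1192.
I(r) = log|p(0)| + (inside sum) = 2.9957 + 1.1192 = 4.1150.
Note: since some zeros are outside |z| ≤ r, the simplified n·log(r) form does NOT apply — only the inside zeros contribute.

I(r) ≈ 4.1150.


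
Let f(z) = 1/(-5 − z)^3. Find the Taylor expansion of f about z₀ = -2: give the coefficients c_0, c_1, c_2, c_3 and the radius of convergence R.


Let w = z − z₀, so z = z₀ + w.
Then -5 − z = -5 − (z₀ + w) = (-5 − z₀) − w = -3 − w.
f(z) = 1/(-3 − w)^3 = (1/(-3)^3) · (1 − w/(-3))^{−3}.
By the binomial series (1−u)^{−3} = Σ_{n≥0} C(n+2, 2) u^n for |u|<1, with u = w/(-3):
  c_n = C(n+2, 2) / (-3)^(n+3).
  c_0 = 1/(-3)^3 = -1/27.
  c_1 = 3/(-3)^4 = 1/27.
  c_2 = 6/(-3)^5 = -2/81.
  c_3 = 10/(-3)^6 = 10/729.
The series is valid for |w/d| < 1, i.e. |z − z₀| < |d|.
Radius of convergence: R = |-5 − z₀| = |-3| = 3 (distance from z₀ to the singularity z = -5).

c_0 = -1/27, c_1 = 1/27, c_2 = -2/81, c_3 = 10/729; R = 3.


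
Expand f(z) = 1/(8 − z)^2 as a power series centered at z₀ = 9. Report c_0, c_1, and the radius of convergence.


Let w = z − z₀, so z = z₀ + w.
Then 8 − z = 8 − (z₀ + w) = (8 − z₀) − w = -1 − w.
f(z) = 1/(-1 − w)^2 = (1/(-1)^2) · (1 − w/(-1))^{−2}.
By the binomial series (1−u)^{−2} = Σ_{n≥0} C(n+1, 1) u^n for |u|<1, with u = w/(-1):
  c_n = C(n+1, 1) / (-1)^(n+2).
  c_0 = 1/(-1)^2 = 1.
  c_1 = 2/(-1)^3 = -2.
The series is valid for |w/d| < 1, i.e. |z − z₀| < |d|.
Radius of convergence: R = |8 − z₀| = |-1| = 1 (distance from z₀ to the singularity z = 8).

c_0 = 1, c_1 = -2; R = 1.


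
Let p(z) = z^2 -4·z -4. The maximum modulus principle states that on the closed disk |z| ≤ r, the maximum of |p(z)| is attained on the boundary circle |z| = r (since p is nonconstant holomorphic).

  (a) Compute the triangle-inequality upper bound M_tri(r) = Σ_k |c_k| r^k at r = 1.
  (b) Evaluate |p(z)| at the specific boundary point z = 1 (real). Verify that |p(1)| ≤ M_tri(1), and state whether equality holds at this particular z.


Coefficients: c_0 = -4, c_1 = -4, c_2 = 1. Radius r = 1.
Part (a). Triangle bound: M_tri(r) = Σ_k |c_k| r^k
  = |-4|·1^0 + |-4|·1^1 + |1|·1^2
  = 4 + 4 + 1 = 9.
This bounds M(r) := max_{|z|=r} |p(z)| from above; equality holds iff all terms c_k z^k can be made to align in phase at a single z on |z|=r.
Part (b). At z = 1 (real, on the circle |z| = r):
  p(1) = (-4)·1^0 + (-4)·1^1 + (1)·1^2 = -7.
  |p(1)| = 7.
Check: |p(1)| = 7 ≤ 9 = M_tri(1). ✓ Equality does not hold at z = 1 (the coefficients have mixed signs, so the terms do not all align in phase there).

M_tri(1) = 9; |p(1)| = 7; equality at z=1: no.


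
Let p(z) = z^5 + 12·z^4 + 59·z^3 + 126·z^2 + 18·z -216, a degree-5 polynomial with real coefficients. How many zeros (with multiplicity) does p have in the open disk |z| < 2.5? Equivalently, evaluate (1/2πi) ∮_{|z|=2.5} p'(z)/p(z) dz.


The zeros of p are: -3, -4, 1, (-3 + 3i), (-3 - 3i).
Their magnitudes are: 3, 4, 1, 4.243, 4.243.
Zeros with |z| < R = 2.5: 1.
Count = 1.
By the argument principle, (1/2πi) ∮_{|z|=R} p'(z)/p(z) dz equals exactly this count.

Number of zeros inside |z| < 2.5: 1.


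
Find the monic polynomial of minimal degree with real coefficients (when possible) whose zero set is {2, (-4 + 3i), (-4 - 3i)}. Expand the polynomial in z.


The polynomial is p(z) = ∏_{α ∈ S} (z − α), where S = {2, (-4 + 3i), (-4 - 3i)}.
Expanding the product yields: p(z) = z^3 + 6·z^2 + 9·z -50.
Note conjugate pairs combine to real quadratics: (z − (-4+3i))(z − (-4−3i)) = z² + 8z + 25.
The resulting polynomial has degree 3 and real coefficients as required.

p(z) = z^3 + 6·z^2 + 9·z -50.


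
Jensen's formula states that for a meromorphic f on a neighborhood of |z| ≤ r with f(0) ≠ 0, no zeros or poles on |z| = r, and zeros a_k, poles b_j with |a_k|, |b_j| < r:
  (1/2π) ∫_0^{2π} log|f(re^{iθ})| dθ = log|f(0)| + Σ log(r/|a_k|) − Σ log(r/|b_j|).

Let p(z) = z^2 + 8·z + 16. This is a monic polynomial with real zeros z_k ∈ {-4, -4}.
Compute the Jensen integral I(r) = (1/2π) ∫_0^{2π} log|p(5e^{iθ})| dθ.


Zeros: -4, -4; r = 5.
Inside |z| < r: -4, -4. Outside (|z| ≥ r): ∅.
p(0) = 16, so log|p(0)| = log(16) = 2.7726.
Apply Jensen: I(r) = log|p(0)| + Σ_k log(r/|z_k|), summed over zeros inside |z| < r.
  log(r/|z_k|) for z_k = -4: log(5/4) = 0.2231
  log(r/|z_k|) for z_k = -4: log(5/4) = 0.2231
Sum over inside zeros: 0.4463.
I(r) = log|p(0)| + (inside sum) = 2.7726 + 0.4463 = 3.2189.
Closed form (all zeros inside, monic): I(r) = n·log(r) = 2·log(5) = 3.2189. ✓

I(r) ≈ 3.2189.


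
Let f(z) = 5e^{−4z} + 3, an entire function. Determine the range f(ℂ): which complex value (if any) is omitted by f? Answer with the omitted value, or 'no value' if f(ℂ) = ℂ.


Little Picard bounds the complement of f(ℂ) to at most one point.
e^{−4z} is never zero on ℂ, so 5·e^{−4z} takes every value in ℂ ∖ {0}. Adding 3 shifts the range to ℂ ∖ {3}. Thus f omits exactly the value 3.

Omitted value: 3.


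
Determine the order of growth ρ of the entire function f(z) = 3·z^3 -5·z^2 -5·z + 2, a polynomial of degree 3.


|f(z)| ≤ Σ|c_k|·r^k = O(r^3) as r → ∞. Polynomial growth is O(e^{r^ε}) for every ε > 0 (since r^3/e^{r^ε} → 0), so ρ ≤ ε for all ε > 0, i.e. ρ = 0. Every nonconstant polynomial has order 0.
Therefore ρ = 0.

Order ρ = 0.


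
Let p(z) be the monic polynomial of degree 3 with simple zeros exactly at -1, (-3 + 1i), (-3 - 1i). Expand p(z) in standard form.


The polynomial is p(z) = ∏_{α ∈ S} (z − α), where S = {-1, (-3 + 1i), (-3 - 1i)}.
Expanding the product yields: p(z) = z^3 + 7·z^2 + 16·z + 10.
Note conjugate pairs combine to real quadratics: (z − (-3+1i))(z − (-3−1i)) = z² + 6z + 10.
The resulting polynomial has degree 3 and real coefficients as required.

p(z) = z^3 + 7·z^2 + 16·z + 10.


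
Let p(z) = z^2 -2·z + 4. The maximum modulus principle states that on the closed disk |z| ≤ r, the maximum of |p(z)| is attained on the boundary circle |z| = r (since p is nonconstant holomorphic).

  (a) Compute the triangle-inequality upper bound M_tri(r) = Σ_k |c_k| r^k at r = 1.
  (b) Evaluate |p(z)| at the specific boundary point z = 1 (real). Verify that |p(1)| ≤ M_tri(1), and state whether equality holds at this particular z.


Coefficients: c_0 = 4, c_1 = -2, c_2 = 1. Radius r = 1.
Part (a). Triangle bound: M_tri(r) = Σ_k |c_k| r^k
  = |4|·1^0 + |-2|·1^1 + |1|·1^2
  = 4 + 2 + 1 = 7.
This bounds M(r) := max_{|z|=r} |p(z)| from above; equality holds iff all terms c_k z^k can be made to align in phase at a single z on |z|=r.
Part (b). At z = 1 (real, on the circle |z| = r):
  p(1) = (4)·1^0 + (-2)·1^1 + (1)·1^2 = 3.
  |p(1)| = 3.
Check: |p(1)| = 3 ≤ 7 = M_tri(1). ✓ Equality does not hold at z = 1 (the coefficients have mixed signs, so the terms do not all align in phase there).

M_tri(1) = 7; |p(1)| = 3; equality at z=1: no.


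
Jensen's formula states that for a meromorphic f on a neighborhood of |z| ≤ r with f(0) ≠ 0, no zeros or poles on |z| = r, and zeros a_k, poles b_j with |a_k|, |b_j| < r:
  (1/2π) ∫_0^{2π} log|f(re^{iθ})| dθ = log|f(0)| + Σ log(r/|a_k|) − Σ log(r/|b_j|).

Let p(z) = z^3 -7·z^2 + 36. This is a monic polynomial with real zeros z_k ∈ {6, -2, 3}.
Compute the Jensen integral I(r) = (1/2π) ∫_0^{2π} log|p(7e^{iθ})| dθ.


Zeros: -2, 3, 6; r = 7.
Inside |z| < r: -2, 3, 6. Outside (|z| ≥ r): ∅.
p(0) = 36, so log|p(0)| = log(36) = 3.5835.
Apply Jensen: I(r) = log|p(0)| + Σ_k log(r/|z_k|), summed over zeros inside |z| < r.
  log(r/|z_k|) for z_k = 6: log(7/6) = 0.1542
  log(r/|z_k|) for z_k = -2: log(7/2) = 1.2528
  log(r/|z_k|) for z_k = 3: log(7/3) = 0.8473
Sum over inside zeros: 2.2542.
I(r) = log|p(0)| + (inside sum) = 3.5835 + 2.2542 = 5.8377.
Closed form (all zeros inside, monic): I(r) = n·log(r) = 3·log(7) = 5.8377. ✓

I(r) ≈ 5.8377.


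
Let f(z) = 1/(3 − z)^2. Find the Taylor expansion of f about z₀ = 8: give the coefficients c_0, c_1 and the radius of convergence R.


Let w = z − z₀, so z = z₀ + w.
Then 3 − z = 3 − (z₀ + w) = (3 − z₀) − w = -5 − w.
f(z) = 1/(-5 − w)^2 = (1/(-5)^2) · (1 − w/(-5))^{−2}.
By the binomial series (1−u)^{−2} = Σ_{n≥0} C(n+1, 1) u^n for |u|<1, with u = w/(-5):
  c_n = C(n+1, 1) / (-5)^(n+2).
  c_0 = 1/(-5)^2 = 1/25.
  c_1 = 2/(-5)^3 = -2/125.
The series is valid for |w/d| < 1, i.e. |z − z₀| < |d|.
Radius of convergence: R = |3 − z₀| = |-5| = 5 (distance from z₀ to the singularity z = 3).

c_0 = 1/25, c_1 = -2/125; R = 5.


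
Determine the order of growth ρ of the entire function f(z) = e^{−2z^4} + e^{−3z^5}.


Each summand is entire of order 4 and 5 respectively (as in the single-exponential case). The order of a sum is at most the max of the orders, so ρ ≤ 5. For the lower bound: on |z|=r choose arg z so that -3z^5 is real positive; then |e^{-3z^5}| = e^{3r^5} while |e^{-2z^4}| ≤ e^{2r^4} = o(e^{3r^5}). So |f| ≥ e^{3r^5}(1 − o(1)) and ρ ≥ 5. Hence ρ = max(4, 5) = 5.
Therefore ρ = 5.

Order ρ = 5.


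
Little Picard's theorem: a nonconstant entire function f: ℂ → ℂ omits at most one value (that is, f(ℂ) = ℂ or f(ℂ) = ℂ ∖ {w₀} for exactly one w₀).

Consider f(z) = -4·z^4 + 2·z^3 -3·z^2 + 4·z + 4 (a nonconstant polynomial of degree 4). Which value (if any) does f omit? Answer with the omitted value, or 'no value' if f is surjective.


Little Picard bounds the complement of f(ℂ) to at most one point.
For every w ∈ ℂ, the equation p(z) − w = 0 is a nonconstant polynomial in z and hence has at least one root by the fundamental theorem of algebra. So p is surjective onto ℂ, omitting no value.

Omitted value: no value.


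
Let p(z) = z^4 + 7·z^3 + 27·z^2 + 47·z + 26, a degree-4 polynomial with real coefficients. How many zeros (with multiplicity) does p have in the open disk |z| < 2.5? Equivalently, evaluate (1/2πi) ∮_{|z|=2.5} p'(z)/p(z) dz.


The zeros of p are: (-2 + 3i), (-2 - 3i), -2, -1.
Their magnitudes are: 3.606, 3.606, 2, 1.
Zeros with |z| < R = 2.5: -2, -1.
Count = 2.
By the argument principle, (1/2πi) ∮_{|z|=R} p'(z)/p(z) dz equals exactly this count.

Number of zeros inside |z| < 2.5: 2.


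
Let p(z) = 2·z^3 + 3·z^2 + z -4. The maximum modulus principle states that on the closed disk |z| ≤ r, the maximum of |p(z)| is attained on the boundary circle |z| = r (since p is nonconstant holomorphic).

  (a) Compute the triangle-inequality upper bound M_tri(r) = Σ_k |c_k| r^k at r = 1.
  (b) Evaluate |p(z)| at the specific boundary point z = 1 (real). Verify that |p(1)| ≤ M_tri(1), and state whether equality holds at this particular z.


Coefficients: c_0 = -4, c_1 = 1, c_2 = 3, c_3 = 2. Radius r = 1.
Part (a). Triangle bound: M_tri(r) = Σ_k |c_k| r^k
  = |-4|·1^0 + |1|·1^1 + |3|·1^2 + |2|·1^3
  = 4 + 1 + 3 + 2 = 10.
This bounds M(r) := max_{|z|=r} |p(z)| from above; equality holds iff all terms c_k z^k can be made to align in phase at a single z on |z|=r.
Part (b). At z = 1 (real, on the circle |z| = r):
  p(1) = (-4)·1^0 + (1)·1^1 + (3)·1^2 + (2)·1^3 = 2.
  |p(1)| = 2.
Check: |p(1)| = 2 ≤ 10 = M_tri(1). ✓ Equality does not hold at z = 1 (the coefficients have mixed signs, so the terms do not all align in phase there).

M_tri(1) = 10; |p(1)| = 2; equality at z=1: no.


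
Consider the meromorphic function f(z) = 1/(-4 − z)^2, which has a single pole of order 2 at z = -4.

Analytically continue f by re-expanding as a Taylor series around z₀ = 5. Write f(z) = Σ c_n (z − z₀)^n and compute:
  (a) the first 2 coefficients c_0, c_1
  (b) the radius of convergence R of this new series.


Let w = z − z₀, so z = z₀ + w.
Then -4 − z = -4 − (z₀ + w) = (-4 − z₀) − w = -9 − w.
f(z) = 1/(-9 − w)^2 = (1/(-9)^2) · (1 − w/(-9))^{−2}.
By the binomial series (1−u)^{−2} = Σ_{n≥0} C(n+1, 1) u^n for |u|<1, with u = w/(-9):
  c_n = C(n+1, 1) / (-9)^(n+2).
  c_0 = 1/(-9)^2 = 1/81.
  c_1 = 2/(-9)^3 = -2/729.
The series is valid for |w/d| < 1, i.e. |z − z₀| < |d|.
Radius of convergence: R = |-4 − z₀| = |-9| = 9 (distance from z₀ to the singularity z = -4).

c_0 = 1/81, c_1 = -2/729; R = 9.


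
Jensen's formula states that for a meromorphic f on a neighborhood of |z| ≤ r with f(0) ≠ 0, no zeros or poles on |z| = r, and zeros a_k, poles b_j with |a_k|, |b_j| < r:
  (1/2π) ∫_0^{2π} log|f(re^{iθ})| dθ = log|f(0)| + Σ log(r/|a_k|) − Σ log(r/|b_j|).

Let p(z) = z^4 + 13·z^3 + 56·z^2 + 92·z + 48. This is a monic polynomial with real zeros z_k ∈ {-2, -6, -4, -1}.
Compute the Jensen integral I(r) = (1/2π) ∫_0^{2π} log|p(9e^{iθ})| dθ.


Zeros: -6, -4, -2, -1; r = 9.
Inside |z| < r: -6, -4, -2, -1. Outside (|z| ≥ r): ∅.
p(0) = 48, so log|p(0)| = log(48) = 3.8712.
Apply Jensen: I(r) = log|p(0)| + Σ_k log(r/|z_k|), summed over zeros inside |z| < r.
  log(r/|z_k|) for z_k = -2: log(9/2) = 1.5041
  log(r/|z_k|) for z_k = -6: log(9/6) = 0.4055
  log(r/|z_k|) for z_k = -4: log(9/4) = 0.8109
  log(r/|z_k|) for z_k = -1: log(9/1) = 2.1972
Sum over inside zeros: 4.9177.
I(r) = log|p(0)| + (inside sum) = 3.8712 + 4.9177 = 8.7889.
Closed form (all zeros inside, monic): I(r) = n·log(r) = 4·log(9) = 8.7889. ✓

I(r) ≈ 8.7889.


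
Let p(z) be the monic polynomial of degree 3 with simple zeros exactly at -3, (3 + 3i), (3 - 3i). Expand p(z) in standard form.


The polynomial is p(z) = ∏_{α ∈ S} (z − α), where S = {-3, (3 + 3i), (3 - 3i)}.
Expanding the product yields: p(z) = z^3 -3·z^2 + 54.
Note conjugate pairs combine to real quadratics: (z − (3+3i))(z − (3−3i)) = z² − 6z + 18.
The resulting polynomial has degree 3 and real coefficients as required.

p(z) = z^3 -3·z^2 + 54.


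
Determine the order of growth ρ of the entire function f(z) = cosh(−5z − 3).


cosh(w) is a linear combination of e^{iw} and e^{−iw} (or e^w, e^{−w} in the hyperbolic case), so |cosh(w)| ≤ e^{|w|}. With w = −5z − 3, |w| ≤ 5|z| + 3 = 5r + 3 on |z| = r, giving M(r) ≤ e^{5r + 3}, so ρ ≤ 1. On a suitable ray (z = it for sin/cos; z = t for sinh/cosh, t real → ∞), |cosh(−5z − 3)| grows like e^{5|t|}/2, so ρ ≥ 1. Hence ρ = 1.
Therefore ρ = 1.

Order ρ = 1.


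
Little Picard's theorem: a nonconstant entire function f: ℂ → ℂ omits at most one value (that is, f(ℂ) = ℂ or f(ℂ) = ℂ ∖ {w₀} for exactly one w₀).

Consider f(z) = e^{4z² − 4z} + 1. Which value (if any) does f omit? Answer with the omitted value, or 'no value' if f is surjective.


Little Picard bounds the complement of f(ℂ) to at most one point.
The exponent g(z) = 4z² − 4z is a nonconstant polynomial, hence surjective onto ℂ. So e^{g(z)} takes every value in {e^w : w ∈ ℂ} = ℂ ∖ {0}. Adding 1 shifts the range to ℂ ∖ {1}. f omits exactly 1.

Omitted value: 1.


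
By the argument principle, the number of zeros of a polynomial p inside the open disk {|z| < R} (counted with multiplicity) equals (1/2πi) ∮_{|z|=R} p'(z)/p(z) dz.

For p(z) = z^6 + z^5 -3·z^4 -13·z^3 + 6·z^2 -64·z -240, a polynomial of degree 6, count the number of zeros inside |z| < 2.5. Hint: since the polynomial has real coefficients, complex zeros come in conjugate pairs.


The zeros of p are: -2, (-2 + 2i), (-2 - 2i), 3, (1 + 2i), (1 - 2i).
Their magnitudes are: 2, 2.828, 2.828, 3, 2.236, 2.236.
Zeros with |z| < R = 2.5: -2, (1 + 2i), (1 - 2i).
Count = 3.
By the argument principle, (1/2πi) ∮_{|z|=R} p'(z)/p(z) dz equals exactly this count.

Number of zeros inside |z| < 2.5: 3.


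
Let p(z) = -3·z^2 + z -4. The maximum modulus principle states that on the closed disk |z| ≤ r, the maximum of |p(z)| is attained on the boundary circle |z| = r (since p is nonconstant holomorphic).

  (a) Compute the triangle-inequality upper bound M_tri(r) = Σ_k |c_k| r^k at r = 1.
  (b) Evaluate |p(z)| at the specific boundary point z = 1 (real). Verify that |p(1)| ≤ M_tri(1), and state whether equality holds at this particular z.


Coefficients: c_0 = -4, c_1 = 1, c_2 = -3. Radius r = 1.
Part (a). Triangle bound: M_tri(r) = Σ_k |c_k| r^k
  = |-4|·1^0 + |1|·1^1 + |-3|·1^2
  = 4 + 1 + 3 = 8.
This bounds M(r) := max_{|z|=r} |p(z)| from above; equality holds iff all terms c_k z^k can be made to align in phase at a single z on |z|=r.
Part (b). At z = 1 (real, on the circle |z| = r):
  p(1) = (-4)·1^0 + (1)·1^1 + (-3)·1^2 = -6.
  |p(1)| = 6.
Check: |p(1)| = 6 ≤ 8 = M_tri(1). ✓ Equality does not hold at z = 1 (the coefficients have mixed signs, so the terms do not all align in phase there).

M_tri(1) = 8; |p(1)| = 6; equality at z=1: no.


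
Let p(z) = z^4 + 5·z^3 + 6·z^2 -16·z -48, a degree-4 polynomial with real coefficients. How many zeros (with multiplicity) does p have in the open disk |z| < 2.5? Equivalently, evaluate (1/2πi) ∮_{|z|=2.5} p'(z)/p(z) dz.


The zeros of p are: 2, -3, (-2 + 2i), (-2 - 2i).
Their magnitudes are: 2, 3, 2.828, 2.828.
Zeros with |z| < R = 2.5: 2.
Count = 1.
By the argument principle, (1/2πi) ∮_{|z|=R} p'(z)/p(z) dz equals exactly this count.

Number of zeros inside |z| < 2.5: 1.


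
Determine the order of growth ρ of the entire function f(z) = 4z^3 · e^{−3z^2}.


M(r) = max_{|z|=r} |4|·|z|^3·|e^{−3z^2}| = 4·r^3 · e^{3r^2} (the factors attain their maxima compatibly on |z|=r). Then log M(r) = log 4 + 3·log r + 3r^2, dominated by the last term, so log log M(r) ~ 2·log r. The polynomial factor 4z^3 contributes only a log r term and does not affect the order. ρ = 2.
Therefore ρ = 2.

Order ρ = 2.


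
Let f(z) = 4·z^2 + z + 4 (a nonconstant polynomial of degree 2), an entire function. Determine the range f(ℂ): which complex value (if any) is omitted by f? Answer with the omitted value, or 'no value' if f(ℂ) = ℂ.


Little Picard bounds the complement of f(ℂ) to at most one point.
For every w ∈ ℂ, the equation p(z) − w = 0 is a nonconstant polynomial in z and hence has at least one root by the fundamental theorem of algebra. So p is surjective onto ℂ, omitting no value.

Omitted value: no value.


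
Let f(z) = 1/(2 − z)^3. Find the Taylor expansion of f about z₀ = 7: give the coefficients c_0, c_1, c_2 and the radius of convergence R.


Let w = z − z₀, so z = z₀ + w.
Then 2 − z = 2 − (z₀ + w) = (2 − z₀) − w = -5 − w.
f(z) = 1/(-5 − w)^3 = (1/(-5)^3) · (1 − w/(-5))^{−3}.
By the binomial series (1−u)^{−3} = Σ_{n≥0} C(n+2, 2) u^n for |u|<1, with u = w/(-5):
  c_n = C(n+2, 2) / (-5)^(n+3).
  c_0 = 1/(-5)^3 = -1/125.
  c_1 = 3/(-5)^4 = 3/625.
  c_2 = 6/(-5)^5 = -6/3125.
The series is valid for |w/d| < 1, i.e. |z − z₀| < |d|.
Radius of convergence: R = |2 − z₀| = |-5| = 5 (distance from z₀ to the singularity z = 2).

c_0 = -1/125, c_1 = 3/625, c_2 = -6/3125; R = 5.


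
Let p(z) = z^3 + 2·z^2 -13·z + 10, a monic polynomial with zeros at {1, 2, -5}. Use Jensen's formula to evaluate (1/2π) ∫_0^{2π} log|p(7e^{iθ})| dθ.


Zeros: -5, 1, 2; r = 7.
Inside |z| < r: -5, 1, 2. Outside (|z| ≥ r): ∅.
p(0) = 10, so log|p(0)| = log(10) = 2.3026.
Apply Jensen: I(r) = log|p(0)| + Σ_k log(r/|z_k|), summed over zeros inside |z| < r.
  log(r/|z_k|) for z_k = 1: log(7/1) = 1.9459
  log(r/|z_k|) for z_k = 2: log(7/2) = 1.2528
  log(r/|z_k|) for z_k = -5: log(7/5) = 0.3365
Sum over inside zeros: 3.5351.
I(r) = log|p(0)| + (inside sum) = 2.3026 + 3.5351 = 5.8377.
Closed form (all zeros inside, monic): I(r) = n·log(r) = 3·log(7) = 5.8377. ✓

I(r) ≈ 5.8377.


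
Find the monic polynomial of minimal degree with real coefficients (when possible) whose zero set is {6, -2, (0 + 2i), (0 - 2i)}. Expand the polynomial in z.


The polynomial is p(z) = ∏_{α ∈ S} (z − α), where S = {6, -2, (0 + 2i), (0 - 2i)}.
Expanding the product yields: p(z) = z^4 -4·z^3 -8·z^2 -16·z -48.
Note conjugate pairs combine to real quadratics: (z − (0+2i))(z − (0−2i)) = z² + 4.
The resulting polynomial has degree 4 and real coefficients as required.

p(z) = z^4 -4·z^3 -8·z^2 -16·z -48.


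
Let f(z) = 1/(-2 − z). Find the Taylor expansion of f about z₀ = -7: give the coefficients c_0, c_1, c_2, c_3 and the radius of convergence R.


Let w = z − z₀, so z = z₀ + w.
Then -2 − z = -2 − (z₀ + w) = (-2 − z₀) − w = 5 − w.
f(z) = 1/(5 − w) = (1/(5)) · 1/(1 − w/(5)) = Σ_{n≥0} w^n / (5)^(n+1).
So c_n = 1/(5)^(n+1):
  c_0 = 1/(5)^1 = 1/5.
  c_1 = 1/(5)^2 = 1/25.
  c_2 = 1/(5)^3 = 1/125.
  c_3 = 1/(5)^4 = 1/625.
The series is valid for |w/d| < 1, i.e. |z − z₀| < |d|.
Radius of convergence: R = |-2 − z₀| = |5| = 5 (distance from z₀ to the singularity z = -2).

c_0 = 1/5, c_1 = 1/25, c_2 = 1/125, c_3 = 1/625; R = 5.


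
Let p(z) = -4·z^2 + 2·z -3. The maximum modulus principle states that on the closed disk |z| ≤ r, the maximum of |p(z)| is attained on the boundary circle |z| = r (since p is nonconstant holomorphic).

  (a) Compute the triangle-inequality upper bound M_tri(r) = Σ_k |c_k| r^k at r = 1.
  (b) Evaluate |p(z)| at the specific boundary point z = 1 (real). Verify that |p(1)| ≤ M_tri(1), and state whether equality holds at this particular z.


Coefficients: c_0 = -3, c_1 = 2, c_2 = -4. Radius r = 1.
Part (a). Triangle bound: M_tri(r) = Σ_k |c_k| r^k
  = |-3|·1^0 + |2|·1^1 + |-4|·1^2
  = 3 + 2 + 4 = 9.
This bounds M(r) := max_{|z|=r} |p(z)| from above; equality holds iff all terms c_k z^k can be made to align in phase at a single z on |z|=r.
Part (b). At z = 1 (real, on the circle |z| = r):
  p(1) = (-3)·1^0 + (2)·1^1 + (-4)·1^2 = -5.
  |p(1)| = 5.
Check: |p(1)| = 5 ≤ 9 = M_tri(1). ✓ Equality does not hold at z = 1 (the coefficients have mixed signs, so the terms do not all align in phase there).

M_tri(1) = 9; |p(1)| = 5; equality at z=1: no.


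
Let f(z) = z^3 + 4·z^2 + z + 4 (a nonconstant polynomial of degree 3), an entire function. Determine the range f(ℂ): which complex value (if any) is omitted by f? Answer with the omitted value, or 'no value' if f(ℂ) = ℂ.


Little Picard bounds the complement of f(ℂ) to at most one point.
For every w ∈ ℂ, the equation p(z) − w = 0 is a nonconstant polynomial in z and hence has at least one root by the fundamental theorem of algebra. So p is surjective onto ℂ, omitting no value.

Omitted value: no value.


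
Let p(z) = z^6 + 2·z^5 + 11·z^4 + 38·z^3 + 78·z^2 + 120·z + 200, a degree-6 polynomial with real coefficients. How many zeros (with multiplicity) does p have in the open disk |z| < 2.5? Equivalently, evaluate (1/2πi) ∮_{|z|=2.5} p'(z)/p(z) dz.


The zeros of p are: (1 + 3i), (1 - 3i), (0 + 2i), (0 - 2i), (-2 + 1i), (-2 - 1i).
Their magnitudes are: 3.162, 3.162, 2, 2, 2.236, 2.236.
Zeros with |z| < R = 2.5: (0 + 2i), (0 - 2i), (-2 + 1i), (-2 - 1i).
Count = 4.
By the argument principle, (1/2πi) ∮_{|z|=R} p'(z)/p(z) dz equals exactly this count.

Number of zeros inside |z| < 2.5: 4.


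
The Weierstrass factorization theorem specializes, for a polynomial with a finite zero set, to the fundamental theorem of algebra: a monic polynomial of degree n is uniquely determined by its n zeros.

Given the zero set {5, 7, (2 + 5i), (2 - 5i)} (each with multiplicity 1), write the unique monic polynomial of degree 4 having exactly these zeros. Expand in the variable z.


The polynomial is p(z) = ∏_{α ∈ S} (z − α), where S = {5, 7, (2 + 5i), (2 - 5i)}.
Expanding the product yields: p(z) = z^4 -16·z^3 + 112·z^2 -488·z + 1015.
Note conjugate pairs combine to real quadratics: (z − (2+5i))(z − (2−5i)) = z² − 4z + 29.
The resulting polynomial has degree 4 and real coefficients as required.

p(z) = z^4 -16·z^3 + 112·z^2 -488·z + 1015.


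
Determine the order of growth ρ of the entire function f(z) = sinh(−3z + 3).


sinh(w) is a linear combination of e^{iw} and e^{−iw} (or e^w, e^{−w} in the hyperbolic case), so |sinh(w)| ≤ e^{|w|}. With w = −3z + 3, |w| ≤ 3|z| + 3 = 3r + 3 on |z| = r, giving M(r) ≤ e^{3r + 3}, so ρ ≤ 1. On a suitable ray (z = it for sin/cos; z = t for sinh/cosh, t real → ∞), |sinh(−3z + 3)| grows like e^{3|t|}/2, so ρ ≥ 1. Hence ρ = 1.
Therefore ρ = 1.

Order ρ = 1.


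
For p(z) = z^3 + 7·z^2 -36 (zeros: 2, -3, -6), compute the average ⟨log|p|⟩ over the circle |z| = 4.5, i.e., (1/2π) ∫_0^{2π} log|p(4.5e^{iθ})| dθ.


Zeros: -6, -3, 2; r = 4.5.
Inside |z| < r: -3, 2. Outside (|z| ≥ r): -6.
p(0) = -36, so log|p(0)| = log(36) = 3.5835.
Apply Jensen: I(r) = log|p(0)| + Σ_k log(r/|z_k|), summed over zeros inside |z| < r.
  log(r/|z_k|) for z_k = 2: log(4.5/2) = 0.8109
  log(r/|z_k|) for z_k = -3: log(4.5/3) = 0.4055
  Outside zeros (-6) contribute nothing to the Jensen sum.
Sum over inside zeros: 1.2164.
I(r) = log|p(0)| + (inside sum) = 3.5835 + 1.2164 = 4.7999.
Note: since some zeros are outside |z| ≤ r, the simplified n·log(r) form does NOT apply — only the inside zeros contribute.

I(r) ≈ 4.7999.


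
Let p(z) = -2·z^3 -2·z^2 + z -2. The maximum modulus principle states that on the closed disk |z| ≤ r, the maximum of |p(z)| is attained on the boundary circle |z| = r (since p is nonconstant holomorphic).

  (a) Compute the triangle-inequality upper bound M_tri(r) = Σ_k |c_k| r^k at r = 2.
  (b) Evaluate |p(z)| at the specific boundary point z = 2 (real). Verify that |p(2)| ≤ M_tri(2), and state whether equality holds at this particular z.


Coefficients: c_0 = -2, c_1 = 1, c_2 = -2, c_3 = -2. Radius r = 2.
Part (a). Triangle bound: M_tri(r) = Σ_k |c_k| r^k
  = |-2|·2^0 + |1|·2^1 + |-2|·2^2 + |-2|·2^3
  = 2 + 2 + 8 + 16 = 28.
This bounds M(r) := max_{|z|=r} |p(z)| from above; equality holds iff all terms c_k z^k can be made to align in phase at a single z on |z|=r.
Part (b). At z = 2 (real, on the circle |z| = r):
  p(2) = (-2)·2^0 + (1)·2^1 + (-2)·2^2 + (-2)·2^3 = -24.
  |p(2)| = 24.
Check: |p(2)| = 24 ≤ 28 = M_tri(2). ✓ Equality does not hold at z = 2 (the coefficients have mixed signs, so the terms do not all align in phase there).

M_tri(2) = 28; |p(2)| = 24; equality at z=2: no.


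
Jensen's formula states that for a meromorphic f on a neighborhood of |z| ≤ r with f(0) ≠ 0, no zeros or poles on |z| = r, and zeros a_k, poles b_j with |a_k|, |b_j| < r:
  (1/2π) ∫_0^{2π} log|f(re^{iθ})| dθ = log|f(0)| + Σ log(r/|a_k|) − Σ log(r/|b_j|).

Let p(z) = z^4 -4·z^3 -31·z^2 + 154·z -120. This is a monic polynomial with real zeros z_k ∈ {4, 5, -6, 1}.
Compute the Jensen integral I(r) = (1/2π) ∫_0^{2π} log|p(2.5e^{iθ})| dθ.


Zeros: -6, 1, 4, 5; r = 2.5.
Inside |z| < r: 1. Outside (|z| ≥ r): -6, 4, 5.
p(0) = -120, so log|p(0)| = log(120) = 4.7875.
Apply Jensen: I(r) = log|p(0)| + Σ_k log(r/|z_k|), summed over zeros inside |z| < r.
  log(r/|z_k|) for z_k = 1: log(2.5/1) = 0.9163
  Outside zeros (-6, 4, 5) contribute nothing to the Jensen sum.
Sum over inside zeros: 0.9163.
I(r) = log|p(0)| + (inside sum) = 4.7875 + 0.9163 = 5.7038.
Note: since some zeros are outside |z| ≤ r, the simplified n·log(r) form does NOT apply — only the inside zeros contribute.

I(r) ≈ 5.7038.


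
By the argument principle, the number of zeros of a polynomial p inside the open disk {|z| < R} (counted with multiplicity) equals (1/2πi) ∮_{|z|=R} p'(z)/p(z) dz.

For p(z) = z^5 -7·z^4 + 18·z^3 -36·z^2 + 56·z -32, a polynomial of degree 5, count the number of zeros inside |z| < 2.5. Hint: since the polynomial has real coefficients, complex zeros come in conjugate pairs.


The zeros of p are: 4, 2, (0 + 2i), (0 - 2i), 1.
Their magnitudes are: 4, 2, 2, 2, 1.
Zeros with |z| < R = 2.5: 2, (0 + 2i), (0 - 2i), 1.
Count = 4.
By the argument principle, (1/2πi) ∮_{|z|=R} p'(z)/p(z) dz equals exactly this count.

Number of zeros inside |z| < 2.5: 4.


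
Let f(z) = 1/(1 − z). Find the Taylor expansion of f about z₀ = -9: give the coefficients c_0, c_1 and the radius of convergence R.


Let w = z − z₀, so z = z₀ + w.
Then 1 − z = 1 − (z₀ + w) = (1 − z₀) − w = 10 − w.
f(z) = 1/(10 − w) = (1/(10)) · 1/(1 − w/(10)) = Σ_{n≥0} w^n / (10)^(n+1).
So c_n = 1/(10)^(n+1):
  c_0 = 1/(10)^1 = 1/10.
  c_1 = 1/(10)^2 = 1/100.
The series is valid for |w/d| < 1, i.e. |z − z₀| < |d|.
Radius of convergence: R = |1 − z₀| = |10| = 10 (distance from z₀ to the singularity z = 1).

c_0 = 1/10, c_1 = 1/100; R = 10.


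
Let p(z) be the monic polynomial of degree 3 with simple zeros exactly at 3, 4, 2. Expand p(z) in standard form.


The polynomial is p(z) = ∏_{α ∈ S} (z − α), where S = {3, 4, 2}.
Expanding the product yields: p(z) = z^3 -9·z^2 + 26·z -24.
The resulting polynomial has degree 3 and real coefficients as required.

p(z) = z^3 -9·z^2 + 26·z -24.


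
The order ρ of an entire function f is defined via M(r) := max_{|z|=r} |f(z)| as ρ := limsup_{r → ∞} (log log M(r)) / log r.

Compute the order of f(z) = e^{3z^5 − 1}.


|e^{3z^5 − 1}| = e^{Re(3·z^5) + -1} ≤ e^{3|z|^5 + -1} = e^{3r^5 + -1} on |z| = r, so ρ ≤ 5. Choosing z on |z|=r so that 3·z^5 is real positive (always possible by picking arg z appropriately) gives |f(z)| = e^{3r^5 + -1}, matching the bound. The additive constant -1 does not affect log log M(r) ~ 5·log r. Hence ρ = 5.
Therefore ρ = 5.

Order ρ = 5.


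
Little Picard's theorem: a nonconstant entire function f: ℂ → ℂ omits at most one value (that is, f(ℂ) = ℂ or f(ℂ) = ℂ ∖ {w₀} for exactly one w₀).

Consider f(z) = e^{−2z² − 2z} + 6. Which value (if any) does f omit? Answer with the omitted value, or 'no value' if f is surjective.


Little Picard bounds the complement of f(ℂ) to at most one point.
The exponent g(z) = −2z² − 2z is a nonconstant polynomial, hence surjective onto ℂ. So e^{g(z)} takes every value in {e^w : w ∈ ℂ} = ℂ ∖ {0}. Adding 6 shifts the range to ℂ ∖ {6}. f omits exactly 6.

Omitted value: 6.


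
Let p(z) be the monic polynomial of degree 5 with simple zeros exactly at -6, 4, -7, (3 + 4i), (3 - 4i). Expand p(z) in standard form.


The polynomial is p(z) = ∏_{α ∈ S} (z − α), where S = {-6, 4, -7, (3 + 4i), (3 - 4i)}.
Expanding the product yields: p(z) = z^5 + 3·z^4 -39·z^3 + 117·z^2 + 758·z -4200.
Note conjugate pairs combine to real quadratics: (z − (3+4i))(z − (3−4i)) = z² − 6z + 25.
The resulting polynomial has degree 5 and real coefficients as required.

p(z) = z^5 + 3·z^4 -39·z^3 + 117·z^2 + 758·z -4200.


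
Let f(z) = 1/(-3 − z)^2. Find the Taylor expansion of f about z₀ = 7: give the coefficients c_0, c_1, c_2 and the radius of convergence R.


Let w = z − z₀, so z = z₀ + w.
Then -3 − z = -3 − (z₀ + w) = (-3 − z₀) − w = -10 − w.
f(z) = 1/(-10 − w)^2 = (1/(-10)^2) · (1 − w/(-10))^{−2}.
By the binomial series (1−u)^{−2} = Σ_{n≥0} C(n+1, 1) u^n for |u|<1, with u = w/(-10):
  c_n = C(n+1, 1) / (-10)^(n+2).
  c_0 = 1/(-10)^2 = 1/100.
  c_1 = 2/(-10)^3 = -1/500.
  c_2 = 3/(-10)^4 = 3/10000.
The series is valid for |w/d| < 1, i.e. |z − z₀| < |d|.
Radius of convergence: R = |-3 − z₀| = |-10| = 10 (distance from z₀ to the singularity z = -3).

c_0 = 1/100, c_1 = -1/500, c_2 = 3/10000; R = 10.


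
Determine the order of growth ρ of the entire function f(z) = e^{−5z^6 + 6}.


|e^{−5z^6 + 6}| = e^{Re(-5·z^6) + 6} ≤ e^{5|z|^6 + 6} = e^{5r^6 + 6} on |z| = r, so ρ ≤ 6. Choosing z on |z|=r so that -5·z^6 is real positive (always possible by picking arg z appropriately) gives |f(z)| = e^{5r^6 + 6}, matching the bound. The additive constant 6 does not affect log log M(r) ~ 6·log r. Hence ρ = 6.
Therefore ρ = 6.

Order ρ = 6.


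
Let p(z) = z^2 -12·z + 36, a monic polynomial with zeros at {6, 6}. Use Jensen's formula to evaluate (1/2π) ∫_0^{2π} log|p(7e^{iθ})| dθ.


Zeros: 6, 6; r = 7.
Inside |z| < r: 6, 6. Outside (|z| ≥ r): ∅.
p(0) = 36, so log|p(0)| = log(36) = 3.5835.
Apply Jensen: I(r) = log|p(0)| + Σ_k log(r/|z_k|), summed over zeros inside |z| < r.
  log(r/|z_k|) for z_k = 6: log(7/6) = 0.1542
  log(r/|z_k|) for z_k = 6: log(7/6) = 0.1542
Sum over inside zeros: 0.3083.
I(r) = log|p(0)| + (inside sum) = 3.5835 + 0.3083 = 3.8918.
Closed form (all zeros inside, monic): I(r) = n·log(r) = 2·log(7) = 3.8918. ✓

I(r) ≈ 3.8918.


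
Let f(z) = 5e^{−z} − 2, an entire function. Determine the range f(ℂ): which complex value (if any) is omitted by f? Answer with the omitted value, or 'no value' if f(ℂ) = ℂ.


Little Picard bounds the complement of f(ℂ) to at most one point.
e^{−z} is never zero on ℂ, so 5·e^{−z} takes every value in ℂ ∖ {0}. Adding -2 shifts the range to ℂ ∖ {-2}. Thus f omits exactly the value -2.

Omitted value: -2.


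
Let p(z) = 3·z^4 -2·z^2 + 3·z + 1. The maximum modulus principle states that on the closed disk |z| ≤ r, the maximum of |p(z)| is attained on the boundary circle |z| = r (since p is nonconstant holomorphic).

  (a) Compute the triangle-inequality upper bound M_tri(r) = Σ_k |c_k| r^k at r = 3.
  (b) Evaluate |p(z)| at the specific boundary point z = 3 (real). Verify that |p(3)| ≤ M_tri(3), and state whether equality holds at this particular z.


Coefficients: c_0 = 1, c_1 = 3, c_2 = -2, c_3 = 0, c_4 = 3. Radius r = 3.
Part (a). Triangle bound: M_tri(r) = Σ_k |c_k| r^k
  = |1|·3^0 + |3|·3^1 + |-2|·3^2 + |0|·3^3 + |3|·3^4
  = 1 + 9 + 18 + 0 + 243 = 271.
This bounds M(r) := max_{|z|=r} |p(z)| from above; equality holds iff all terms c_k z^k can be made to align in phase at a single z on |z|=r.
Part (b). At z = 3 (real, on the circle |z| = r):
  p(3) = (1)·3^0 + (3)·3^1 + (-2)·3^2 + (0)·3^3 + (3)·3^4 = 235.
  |p(3)| = 235.
Check: |p(3)| = 235 ≤ 271 = M_tri(3). ✓ Equality does not hold at z = 3 (the coefficients have mixed signs, so the terms do not all align in phase there).

M_tri(3) = 271; |p(3)| = 235; equality at z=3: no.


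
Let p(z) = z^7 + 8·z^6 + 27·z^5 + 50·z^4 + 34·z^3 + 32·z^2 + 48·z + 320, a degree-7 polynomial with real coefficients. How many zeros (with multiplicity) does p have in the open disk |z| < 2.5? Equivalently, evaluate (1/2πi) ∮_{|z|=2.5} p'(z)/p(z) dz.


The zeros of p are: (-2 + 2i), (-2 - 2i), (-1 + 2i), (-1 - 2i), -4, (1 + 1i), (1 - 1i).
Their magnitudes are: 2.828, 2.828, 2.236, 2.236, 4, 1.414, 1.414.
Zeros with |z| < R = 2.5: (-1 + 2i), (-1 - 2i), (1 + 1i), (1 - 1i).
Count = 4.
By the argument principle, (1/2πi) ∮_{|z|=R} p'(z)/p(z) dz equals exactly this count.

Number of zeros inside |z| < 2.5: 4.


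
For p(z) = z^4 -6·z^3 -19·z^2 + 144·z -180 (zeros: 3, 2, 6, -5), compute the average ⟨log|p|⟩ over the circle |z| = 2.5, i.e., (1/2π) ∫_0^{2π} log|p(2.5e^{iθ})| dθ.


Zeros: -5, 2, 3, 6; r = 2.5.
Inside |z| < r: 2. Outside (|z| ≥ r): -5, 3, 6.
p(0) = -180, so log|p(0)| = log(180) = 5.1930.
Apply Jensen: I(r) = log|p(0)| + Σ_k log(r/|z_k|), summed over zeros inside |z| < r.
  log(r/|z_k|) for z_k = 2: log(2.5/2) = 0.2231
  Outside zeros (-5, 3, 6) contribute nothing to the Jensen sum.
Sum over inside zeros: 0.2231.
I(r) = log|p(0)| + (inside sum) = 5.1930 + 0.2231 = 5.4161.
Note: since some zeros are outside |z| ≤ r, the simplified n·log(r) form does NOT apply — only the inside zeros contribute.

I(r) ≈ 5.4161.


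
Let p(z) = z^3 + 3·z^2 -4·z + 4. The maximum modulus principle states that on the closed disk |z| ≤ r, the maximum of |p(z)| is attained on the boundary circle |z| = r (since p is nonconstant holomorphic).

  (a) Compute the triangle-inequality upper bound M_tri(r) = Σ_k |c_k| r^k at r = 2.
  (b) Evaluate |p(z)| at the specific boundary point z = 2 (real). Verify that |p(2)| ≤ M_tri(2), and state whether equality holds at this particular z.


Coefficients: c_0 = 4, c_1 = -4, c_2 = 3, c_3 = 1. Radius r = 2.
Part (a). Triangle bound: M_tri(r) = Σ_k |c_k| r^k
  = |4|·2^0 + |-4|·2^1 + |3|·2^2 + |1|·2^3
  = 4 + 8 + 12 + 8 = 32.
This bounds M(r) := max_{|z|=r} |p(z)| from above; equality holds iff all terms c_k z^k can be made to align in phase at a single z on |z|=r.
Part (b). At z = 2 (real, on the circle |z| = r):
  p(2) = (4)·2^0 + (-4)·2^1 + (3)·2^2 + (1)·2^3 = 16.
  |p(2)| = 16.
Check: |p(2)| = 16 ≤ 32 = M_tri(2). ✓ Equality does not hold at z = 2 (the coefficients have mixed signs, so the terms do not all align in phase there).

M_tri(2) = 32; |p(2)| = 16; equality at z=2: no.


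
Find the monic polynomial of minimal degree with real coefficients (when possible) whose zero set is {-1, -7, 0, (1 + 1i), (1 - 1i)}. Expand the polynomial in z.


The polynomial is p(z) = ∏_{α ∈ S} (z − α), where S = {-1, -7, 0, (1 + 1i), (1 - 1i)}.
Expanding the product yields: p(z) = z^5 + 6·z^4 -7·z^3 + 2·z^2 + 14·z.
Note conjugate pairs combine to real quadratics: (z − (1+1i))(z − (1−1i)) = z² − 2z + 2.
The resulting polynomial has degree 5 and real coefficients as required.

p(z) = z^5 + 6·z^4 -7·z^3 + 2·z^2 + 14·z.
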